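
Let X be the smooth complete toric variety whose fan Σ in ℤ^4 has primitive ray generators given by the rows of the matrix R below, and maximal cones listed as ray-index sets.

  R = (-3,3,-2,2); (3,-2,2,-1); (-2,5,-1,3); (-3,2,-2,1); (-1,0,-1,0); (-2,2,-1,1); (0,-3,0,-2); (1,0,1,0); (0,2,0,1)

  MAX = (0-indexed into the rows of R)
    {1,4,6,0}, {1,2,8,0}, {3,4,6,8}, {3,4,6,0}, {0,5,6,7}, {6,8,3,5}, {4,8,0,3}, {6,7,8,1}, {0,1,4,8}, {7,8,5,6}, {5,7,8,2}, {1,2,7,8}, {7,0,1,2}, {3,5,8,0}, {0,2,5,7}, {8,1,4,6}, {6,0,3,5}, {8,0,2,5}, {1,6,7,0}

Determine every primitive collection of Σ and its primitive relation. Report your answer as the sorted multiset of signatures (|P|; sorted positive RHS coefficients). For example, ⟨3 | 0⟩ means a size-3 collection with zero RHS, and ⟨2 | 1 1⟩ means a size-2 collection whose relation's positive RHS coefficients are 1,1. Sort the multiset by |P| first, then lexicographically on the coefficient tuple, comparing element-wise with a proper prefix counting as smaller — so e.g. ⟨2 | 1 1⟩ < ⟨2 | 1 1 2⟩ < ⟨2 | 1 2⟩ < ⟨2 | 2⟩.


|primitive collections| = 10. Relations:

  P = {1,3}:  v_{1} + v_{3} = 0 — sig = ⟨2 | 0⟩
  P = {4,7}:  v_{4} + v_{7} = 0 — sig = ⟨2 | 0⟩
  P = {1,5}:  v_{1} + v_{5} = v_{7} — sig = ⟨2 | 1⟩
  P = {2,6}:  v_{2} + v_{6} = v_{5} — sig = ⟨2 | 1⟩
  P = {3,7}:  v_{3} + v_{7} = v_{5} — sig = ⟨2 | 1⟩
  P = {4,5}:  v_{4} + v_{5} = v_{3} — sig = ⟨2 | 1⟩
  P = {2,4}:  v_{2} + v_{4} = v_{0} + v_{8} — sig = ⟨2 | 1 1⟩
  P = {2,3}:  v_{2} + v_{3} = v_{0} + v_{5} + v_{8} — sig = ⟨2 | 1 1 1⟩
  P = {0,6,8}:  v_{0} + v_{6} + v_{8} = v_{3} — sig = ⟨3 | 1⟩
  P = {0,7,8}:  v_{0} + v_{7} + v_{8} = v_{2} — sig = ⟨3 | 1⟩

Sorted signature multiset PRS(X):
    ⟨2 | 0⟩
    ⟨2 | 0⟩
    ⟨2 | 1⟩
    ⟨2 | 1⟩
    ⟨2 | 1⟩
    ⟨2 | 1⟩
    ⟨2 | 1 1⟩
    ⟨2 | 1 1 1⟩
    ⟨3 | 1⟩
    ⟨3 | 1⟩


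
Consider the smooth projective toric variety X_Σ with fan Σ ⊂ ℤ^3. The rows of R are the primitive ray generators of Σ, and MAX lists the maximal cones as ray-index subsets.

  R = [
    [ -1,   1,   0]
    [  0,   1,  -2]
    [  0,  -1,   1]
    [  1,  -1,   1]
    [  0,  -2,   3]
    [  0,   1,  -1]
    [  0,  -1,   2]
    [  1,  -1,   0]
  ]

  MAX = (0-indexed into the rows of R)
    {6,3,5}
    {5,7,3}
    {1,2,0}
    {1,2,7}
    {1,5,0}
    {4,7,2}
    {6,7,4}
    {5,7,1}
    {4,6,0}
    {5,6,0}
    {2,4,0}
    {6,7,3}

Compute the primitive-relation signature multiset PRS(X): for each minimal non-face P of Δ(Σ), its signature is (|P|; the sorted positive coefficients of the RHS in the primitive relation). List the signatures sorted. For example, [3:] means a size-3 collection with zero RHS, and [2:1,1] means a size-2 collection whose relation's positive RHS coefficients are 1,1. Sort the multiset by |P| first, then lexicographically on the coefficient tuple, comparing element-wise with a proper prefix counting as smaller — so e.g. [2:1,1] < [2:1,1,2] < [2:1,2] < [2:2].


Δ(Σ) — 8 vertices, 11 min non-faces:

  P = {0,7}:  v_{0} + v_{7} = 0  ⇒ sig = [2:]
  P = {1,6}:  v_{1} + v_{6} = 0  ⇒ sig = [2:]
  P = {2,5}:  v_{2} + v_{5} = 0  ⇒ sig = [2:]
  P = {1,4}:  v_{1} + v_{4} = v_{2}  ⇒ sig = [2:1]
  P = {2,6}:  v_{2} + v_{6} = v_{4}  ⇒ sig = [2:1]
  P = {4,5}:  v_{4} + v_{5} = v_{6}  ⇒ sig = [2:1]
  P = {0,3}:  v_{0} + v_{3} = v_{5} + v_{6}  ⇒ sig = [2:1,1]
  P = {1,3}:  v_{1} + v_{3} = v_{5} + v_{7}  ⇒ sig = [2:1,1]
  P = {2,3}:  v_{2} + v_{3} = v_{6} + v_{7}  ⇒ sig = [2:1,1]
  P = {3,4}:  v_{3} + v_{4} = 2·v_{6} + v_{7}  ⇒ sig = [2:1,2]
  P = {5,6,7}:  v_{5} + v_{6} + v_{7} = v_{3}  ⇒ sig = [3:1]

Sorted signature multiset PRS(X):
{ [2:] ×3,  [2:1] ×3,  [2:1,1] ×3,  [2:1,2],  [3:1] }


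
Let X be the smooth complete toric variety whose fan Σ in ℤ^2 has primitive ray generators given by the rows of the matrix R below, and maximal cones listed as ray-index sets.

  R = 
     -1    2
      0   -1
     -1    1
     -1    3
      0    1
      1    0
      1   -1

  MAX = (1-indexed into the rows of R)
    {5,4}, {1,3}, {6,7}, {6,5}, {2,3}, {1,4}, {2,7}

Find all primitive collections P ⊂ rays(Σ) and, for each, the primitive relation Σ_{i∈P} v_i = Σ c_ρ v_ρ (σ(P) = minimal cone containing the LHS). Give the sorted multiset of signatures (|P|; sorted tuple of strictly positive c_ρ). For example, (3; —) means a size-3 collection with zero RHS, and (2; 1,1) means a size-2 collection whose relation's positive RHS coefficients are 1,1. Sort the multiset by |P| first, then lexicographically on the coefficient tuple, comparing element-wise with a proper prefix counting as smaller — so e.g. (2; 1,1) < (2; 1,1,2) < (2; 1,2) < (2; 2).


14 minimal non-faces of Δ(Σ) (on 7 rays):

  P = {2,5}:  v_{2} + v_{5} = 0  →  sig = (2; —)
  P = {3,7}:  v_{3} + v_{7} = 0  →  sig = (2; —)
  P = {1,2}:  v_{1} + v_{2} = v_{3}  →  sig = (2; 1)
  P = {1,5}:  v_{1} + v_{5} = v_{4}  →  sig = (2; 1)
  P = {1,7}:  v_{1} + v_{7} = v_{5}  →  sig = (2; 1)
  P = {2,4}:  v_{2} + v_{4} = v_{1}  →  sig = (2; 1)
  P = {2,6}:  v_{2} + v_{6} = v_{7}  →  sig = (2; 1)
  P = {3,5}:  v_{3} + v_{5} = v_{1}  →  sig = (2; 1)
  P = {3,6}:  v_{3} + v_{6} = v_{5}  →  sig = (2; 1)
  P = {5,7}:  v_{5} + v_{7} = v_{6}  →  sig = (2; 1)
  P = {1,6}:  v_{1} + v_{6} = 2·v_{5}  →  sig = (2; 2)
  P = {3,4}:  v_{3} + v_{4} = 2·v_{1}  →  sig = (2; 2)
  P = {4,7}:  v_{4} + v_{7} = 2·v_{5}  →  sig = (2; 2)
  P = {4,6}:  v_{4} + v_{6} = 3·v_{5}  →  sig = (2; 3)

Sorted signature multiset PRS(X):
[(2; —), (2; —), (2; 1), (2; 1), (2; 1), (2; 1), (2; 1), (2; 1), (2; 1), (2; 1), (2; 2), (2; 2), (2; 2), (2; 3)]


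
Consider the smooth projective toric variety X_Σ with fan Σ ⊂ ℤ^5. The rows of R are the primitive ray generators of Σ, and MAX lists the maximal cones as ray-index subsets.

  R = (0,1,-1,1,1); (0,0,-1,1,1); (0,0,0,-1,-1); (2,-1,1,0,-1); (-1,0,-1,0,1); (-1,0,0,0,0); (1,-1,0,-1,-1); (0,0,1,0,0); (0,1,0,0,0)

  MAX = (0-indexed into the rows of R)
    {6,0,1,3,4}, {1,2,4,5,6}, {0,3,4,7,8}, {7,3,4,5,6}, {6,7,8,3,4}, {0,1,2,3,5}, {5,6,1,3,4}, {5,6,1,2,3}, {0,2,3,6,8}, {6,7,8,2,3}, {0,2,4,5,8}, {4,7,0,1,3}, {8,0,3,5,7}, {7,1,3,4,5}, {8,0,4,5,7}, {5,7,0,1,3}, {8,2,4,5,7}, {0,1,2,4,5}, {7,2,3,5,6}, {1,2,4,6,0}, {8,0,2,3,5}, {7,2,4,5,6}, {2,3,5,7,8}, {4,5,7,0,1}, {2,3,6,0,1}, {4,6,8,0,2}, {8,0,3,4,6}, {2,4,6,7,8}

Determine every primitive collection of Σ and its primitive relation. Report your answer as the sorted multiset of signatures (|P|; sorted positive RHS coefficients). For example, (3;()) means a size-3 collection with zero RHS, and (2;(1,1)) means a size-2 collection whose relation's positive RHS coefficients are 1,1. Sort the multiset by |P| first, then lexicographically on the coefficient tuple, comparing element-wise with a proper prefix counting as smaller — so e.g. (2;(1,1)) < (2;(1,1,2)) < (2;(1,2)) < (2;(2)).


10 collections generate NE(X_Σ); each relation:

  • {1,8}:  v_{1} + v_{8} = v_{0}  ⟹  sig = (2;(1))
  • {1,2,7}:  v_{1} + v_{2} + v_{7} = 0  ⟹  sig = (3;())
  • {0,2,7}:  v_{0} + v_{2} + v_{7} = v_{8}  ⟹  sig = (3;(1))
  • {2,3,4}:  v_{2} + v_{3} + v_{4} = v_{6}  ⟹  sig = (3;(1))
  • {5,6,8}:  v_{5} + v_{6} + v_{8} = v_{2}  ⟹  sig = (3;(1))
  • {0,5,6}:  v_{0} + v_{5} + v_{6} = v_{1} + v_{2}  ⟹  sig = (3;(1,1))
  • {1,6,7}:  v_{1} + v_{6} + v_{7} = v_{3} + v_{4}  ⟹  sig = (3;(1,1))
  • {0,6,7}:  v_{0} + v_{6} + v_{7} = v_{3} + v_{4} + v_{8}  ⟹  sig = (3;(1,1,1))
  • {3,4,5,8}:  v_{3} + v_{4} + v_{5} + v_{8} = 0  ⟹  sig = (4;())
  • {0,3,4,5}:  v_{0} + v_{3} + v_{4} + v_{5} = v_{1}  ⟹  sig = (4;(1))

Hence PRS(X_Σ) =
[(2;(1)), (3;()), (3;(1)), (3;(1)), (3;(1)), (3;(1,1)), (3;(1,1)), (3;(1,1,1)), (4;()), (4;(1))]


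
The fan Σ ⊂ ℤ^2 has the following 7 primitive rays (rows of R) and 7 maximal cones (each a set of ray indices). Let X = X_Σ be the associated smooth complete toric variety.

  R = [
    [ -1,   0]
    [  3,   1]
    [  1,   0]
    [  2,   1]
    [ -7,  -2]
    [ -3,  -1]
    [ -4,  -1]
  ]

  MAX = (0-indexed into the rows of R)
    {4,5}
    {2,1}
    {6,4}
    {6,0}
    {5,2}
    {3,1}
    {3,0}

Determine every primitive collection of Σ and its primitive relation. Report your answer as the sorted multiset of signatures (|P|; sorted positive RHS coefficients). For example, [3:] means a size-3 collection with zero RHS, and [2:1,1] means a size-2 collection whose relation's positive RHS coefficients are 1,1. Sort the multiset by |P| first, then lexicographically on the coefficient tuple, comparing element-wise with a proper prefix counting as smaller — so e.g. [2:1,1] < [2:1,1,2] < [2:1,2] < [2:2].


Δ(Σ) — 7 vertices, 14 min non-faces:

  P = {0,2}:  v_{0} + v_{2} = 0 — sig = [2:]
  P = {1,5}:  v_{1} + v_{5} = 0 — sig = [2:]
  P = {0,1}:  v_{0} + v_{1} = v_{3} — sig = [2:1]
  P = {0,5}:  v_{0} + v_{5} = v_{6} — sig = [2:1]
  P = {1,4}:  v_{1} + v_{4} = v_{6} — sig = [2:1]
  P = {1,6}:  v_{1} + v_{6} = v_{0} — sig = [2:1]
  P = {2,3}:  v_{2} + v_{3} = v_{1} — sig = [2:1]
  P = {2,6}:  v_{2} + v_{6} = v_{5} — sig = [2:1]
  P = {3,5}:  v_{3} + v_{5} = v_{0} — sig = [2:1]
  P = {5,6}:  v_{5} + v_{6} = v_{4} — sig = [2:1]
  P = {3,4}:  v_{3} + v_{4} = v_{0} + v_{6} — sig = [2:1,1]
  P = {0,4}:  v_{0} + v_{4} = 2·v_{6} — sig = [2:2]
  P = {2,4}:  v_{2} + v_{4} = 2·v_{5} — sig = [2:2]
  P = {3,6}:  v_{3} + v_{6} = 2·v_{0} — sig = [2:2]

Signatures (|P|; sorted positive RHS coefficients), sorted:
    [2:]
    [2:]
    [2:1]
    [2:1]
    [2:1]
    [2:1]
    [2:1]
    [2:1]
    [2:1]
    [2:1]
    [2:1,1]
    [2:2]
    [2:2]
    [2:2]


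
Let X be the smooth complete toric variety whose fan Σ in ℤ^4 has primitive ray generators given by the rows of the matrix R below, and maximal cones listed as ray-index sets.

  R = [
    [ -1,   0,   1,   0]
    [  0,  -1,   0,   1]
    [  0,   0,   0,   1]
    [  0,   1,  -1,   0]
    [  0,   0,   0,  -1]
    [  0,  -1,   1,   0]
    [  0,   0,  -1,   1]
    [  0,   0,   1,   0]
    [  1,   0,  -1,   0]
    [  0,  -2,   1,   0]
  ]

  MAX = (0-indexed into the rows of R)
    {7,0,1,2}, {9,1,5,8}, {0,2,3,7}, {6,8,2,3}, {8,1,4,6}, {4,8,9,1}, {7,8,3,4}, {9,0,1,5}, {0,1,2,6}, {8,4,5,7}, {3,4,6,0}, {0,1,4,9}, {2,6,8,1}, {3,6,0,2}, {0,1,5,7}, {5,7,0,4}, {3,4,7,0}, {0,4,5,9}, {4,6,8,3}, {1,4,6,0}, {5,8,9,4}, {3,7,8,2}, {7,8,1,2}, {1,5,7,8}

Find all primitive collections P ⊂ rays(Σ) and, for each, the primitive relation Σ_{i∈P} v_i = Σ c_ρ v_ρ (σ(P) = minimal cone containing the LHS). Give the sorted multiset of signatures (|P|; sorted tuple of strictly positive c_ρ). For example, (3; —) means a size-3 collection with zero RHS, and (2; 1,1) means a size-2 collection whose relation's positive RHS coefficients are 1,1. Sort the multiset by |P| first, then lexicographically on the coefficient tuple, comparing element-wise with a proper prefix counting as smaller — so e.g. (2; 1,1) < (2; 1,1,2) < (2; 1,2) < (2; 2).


Σ has 13 primitive collections:

  P = {0,8}:  v_{0} + v_{8} = 0  →  sig = (2; —)
  P = {2,4}:  v_{2} + v_{4} = 0  →  sig = (2; —)
  P = {3,5}:  v_{3} + v_{5} = 0  →  sig = (2; —)
  P = {1,3}:  v_{1} + v_{3} = v_{6}  →  sig = (2; 1)
  P = {5,6}:  v_{5} + v_{6} = v_{1}  →  sig = (2; 1)
  P = {6,7}:  v_{6} + v_{7} = v_{2}  →  sig = (2; 1)
  P = {2,5}:  v_{2} + v_{5} = v_{1} + v_{7}  →  sig = (2; 1,1)
  P = {2,9}:  v_{2} + v_{9} = v_{1} + v_{5}  →  sig = (2; 1,1)
  P = {3,9}:  v_{3} + v_{9} = v_{1} + v_{4}  →  sig = (2; 1,1)
  P = {6,9}:  v_{6} + v_{9} = 2·v_{1} + v_{4}  →  sig = (2; 1,2)
  P = {7,9}:  v_{7} + v_{9} = 2·v_{5}  →  sig = (2; 2)
  P = {1,4,5}:  v_{1} + v_{4} + v_{5} = v_{9}  →  sig = (3; 1)
  P = {1,4,7}:  v_{1} + v_{4} + v_{7} = v_{5}  →  sig = (3; 1)

Sorted signature multiset PRS(X):
{ (2; —) ×3,  (2; 1) ×3,  (2; 1,1) ×3,  (2; 1,2),  (2; 2),  (3; 1) ×2 }


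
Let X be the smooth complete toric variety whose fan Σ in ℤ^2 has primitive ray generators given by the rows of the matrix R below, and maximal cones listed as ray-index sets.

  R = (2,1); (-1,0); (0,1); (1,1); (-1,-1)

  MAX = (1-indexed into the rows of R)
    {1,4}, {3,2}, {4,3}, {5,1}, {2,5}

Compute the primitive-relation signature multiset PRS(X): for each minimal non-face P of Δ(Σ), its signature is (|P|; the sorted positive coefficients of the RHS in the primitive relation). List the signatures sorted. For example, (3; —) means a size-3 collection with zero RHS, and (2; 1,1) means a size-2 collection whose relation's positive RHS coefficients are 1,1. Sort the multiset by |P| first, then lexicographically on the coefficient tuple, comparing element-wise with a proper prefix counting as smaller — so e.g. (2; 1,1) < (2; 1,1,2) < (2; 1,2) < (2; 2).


Σ has 5 primitive collections:

  P = {4,5}:  v_{4} + v_{5} = 0 ; sig = (2; —)
  P = {1,2}:  v_{1} + v_{2} = v_{4} ; sig = (2; 1)
  P = {2,4}:  v_{2} + v_{4} = v_{3} ; sig = (2; 1)
  P = {3,5}:  v_{3} + v_{5} = v_{2} ; sig = (2; 1)
  P = {1,3}:  v_{1} + v_{3} = 2·v_{4} ; sig = (2; 2)

Hence PRS(X_Σ) =
{ (2; —),  (2; 1) ×3,  (2; 2) }


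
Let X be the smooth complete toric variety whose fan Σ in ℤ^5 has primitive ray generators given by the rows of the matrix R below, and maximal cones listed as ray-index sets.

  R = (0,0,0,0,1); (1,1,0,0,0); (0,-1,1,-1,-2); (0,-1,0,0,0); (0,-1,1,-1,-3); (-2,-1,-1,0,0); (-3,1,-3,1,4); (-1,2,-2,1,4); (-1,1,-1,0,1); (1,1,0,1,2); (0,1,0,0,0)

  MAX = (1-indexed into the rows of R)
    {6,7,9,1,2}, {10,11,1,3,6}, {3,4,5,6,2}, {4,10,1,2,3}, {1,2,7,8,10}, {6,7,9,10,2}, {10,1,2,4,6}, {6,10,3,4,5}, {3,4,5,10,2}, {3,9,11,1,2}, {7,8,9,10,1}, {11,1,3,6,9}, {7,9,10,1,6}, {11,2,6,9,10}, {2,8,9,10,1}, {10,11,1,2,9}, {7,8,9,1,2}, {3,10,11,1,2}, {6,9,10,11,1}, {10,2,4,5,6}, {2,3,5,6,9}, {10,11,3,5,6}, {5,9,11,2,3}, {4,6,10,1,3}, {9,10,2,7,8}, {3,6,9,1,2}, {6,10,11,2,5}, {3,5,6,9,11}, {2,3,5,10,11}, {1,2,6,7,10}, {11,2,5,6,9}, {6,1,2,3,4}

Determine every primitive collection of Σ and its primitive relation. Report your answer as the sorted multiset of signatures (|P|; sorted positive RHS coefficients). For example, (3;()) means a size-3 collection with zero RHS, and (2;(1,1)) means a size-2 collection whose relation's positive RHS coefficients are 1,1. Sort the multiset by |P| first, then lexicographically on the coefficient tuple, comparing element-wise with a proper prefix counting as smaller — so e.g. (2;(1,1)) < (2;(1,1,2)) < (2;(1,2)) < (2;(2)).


Δ(Σ) — 11 vertices, 19 min non-faces:

  {4,11}:  v_{4} + v_{11} = 0 ; sig = (2;())
  {1,5}:  v_{1} + v_{5} = v_{3} ; sig = (2;(1))
  {5,8}:  v_{5} + v_{8} = v_{9} ; sig = (2;(1))
  {6,8}:  v_{6} + v_{8} = v_{7} ; sig = (2;(1))
  {3,8}:  v_{3} + v_{8} = v_{1} + v_{9} ; sig = (2;(1,1))
  {5,7}:  v_{5} + v_{7} = v_{6} + v_{9} ; sig = (2;(1,1))
  {3,7}:  v_{3} + v_{7} = v_{1} + v_{6} + v_{9} ; sig = (2;(1,1,1))
  {4,9}:  v_{4} + v_{9} = v_{1} + v_{2} + v_{6} ; sig = (2;(1,1,1))
  {7,11}:  v_{7} + v_{11} = v_{6} + 2·v_{9} + v_{10} ; sig = (2;(1,1,2))
  {8,11}:  v_{8} + v_{11} = 2·v_{9} + v_{10} ; sig = (2;(1,2))
  {4,8}:  v_{4} + v_{8} = 2·v_{1} + 2·v_{2} + 2·v_{6} + v_{10} ; sig = (2;(1,2,2,2))
  {4,7}:  v_{4} + v_{7} = 2·v_{1} + 2·v_{2} + 3·v_{6} + v_{10} ; sig = (2;(1,2,2,3))
  {5,9,10}:  v_{5} + v_{9} + v_{10} = v_{11} ; sig = (3;(1))
  {3,9,10}:  v_{3} + v_{9} + v_{10} = v_{1} + v_{11} ; sig = (3;(1,1))
  {2,3,6,10}:  v_{2} + v_{3} + v_{6} + v_{10} = 0 ; sig = (4;())
  {1,2,6,11}:  v_{1} + v_{2} + v_{6} + v_{11} = v_{9} ; sig = (4;(1))
  {2,3,6,11}:  v_{2} + v_{3} + v_{6} + v_{11} = v_{5} + v_{9} ; sig = (4;(1,1))
  {1,2,6,9,10}:  v_{1} + v_{2} + v_{6} + v_{9} + v_{10} = v_{8} ; sig = (5;(1))
  {1,2,7,9,10}:  v_{1} + v_{2} + v_{7} + v_{9} + v_{10} = 2·v_{8} ; sig = (5;(2))

so the primitive-relation signature multiset is
    |P|=2: 12 collections, coeffs (), (1), (1), (1), (1,1), (1,1), (1,1,1), (1,1,1), (1,1,2), (1,2), (1,2,2,2), (1,2,2,3)
    |P|=3: 2 collections, coeffs (1), (1,1)
    |P|=4: 3 collections, coeffs (), (1), (1,1)
    |P|=5: 2 collections, coeffs (1), (2)


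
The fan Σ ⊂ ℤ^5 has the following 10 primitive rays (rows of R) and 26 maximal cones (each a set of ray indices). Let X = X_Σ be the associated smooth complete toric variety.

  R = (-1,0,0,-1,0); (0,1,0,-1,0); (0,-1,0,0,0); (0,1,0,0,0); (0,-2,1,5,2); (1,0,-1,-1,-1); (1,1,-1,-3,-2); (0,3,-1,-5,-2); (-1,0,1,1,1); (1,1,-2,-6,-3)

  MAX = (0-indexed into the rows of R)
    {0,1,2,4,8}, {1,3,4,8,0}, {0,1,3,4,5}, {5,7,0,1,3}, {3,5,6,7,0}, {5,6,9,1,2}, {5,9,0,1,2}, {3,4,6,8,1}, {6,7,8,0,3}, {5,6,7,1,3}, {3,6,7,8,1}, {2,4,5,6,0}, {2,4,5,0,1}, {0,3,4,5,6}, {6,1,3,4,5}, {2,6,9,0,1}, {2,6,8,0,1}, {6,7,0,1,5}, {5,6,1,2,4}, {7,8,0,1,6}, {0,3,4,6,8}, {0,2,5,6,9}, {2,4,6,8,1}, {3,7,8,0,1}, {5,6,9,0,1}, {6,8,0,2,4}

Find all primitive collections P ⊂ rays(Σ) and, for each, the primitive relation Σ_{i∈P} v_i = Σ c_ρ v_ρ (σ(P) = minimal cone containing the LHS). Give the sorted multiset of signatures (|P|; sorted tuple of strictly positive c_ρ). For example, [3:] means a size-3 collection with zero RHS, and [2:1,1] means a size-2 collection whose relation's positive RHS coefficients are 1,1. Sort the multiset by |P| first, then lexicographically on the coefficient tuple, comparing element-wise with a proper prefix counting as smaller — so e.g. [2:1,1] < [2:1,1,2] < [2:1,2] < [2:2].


Minimal non-faces — 11 found among 10 rays, 26 max cones:

  P={2,3}:  v_{2} + v_{3} = 0  ⇒ sig = [2:]
  P={5,8}:  v_{5} + v_{8} = 0  ⇒ sig = [2:]
  P={4,7}:  v_{4} + v_{7} = v_{3}  ⇒ sig = [2:1]
  P={4,9}:  v_{4} + v_{9} = v_{2} + v_{5}  ⇒ sig = [2:1,1]
  P={2,7}:  v_{2} + v_{7} = v_{0} + v_{1} + v_{6}  ⇒ sig = [2:1,1,1]
  P={3,9}:  v_{3} + v_{9} = v_{0} + v_{1} + v_{5} + v_{6}  ⇒ sig = [2:1,1,1,1]
  P={8,9}:  v_{8} + v_{9} = v_{0} + v_{1} + v_{2} + v_{6}  ⇒ sig = [2:1,1,1,1]
  P={7,9}:  v_{7} + v_{9} = 2·v_{0} + 2·v_{1} + v_{5} + 2·v_{6}  ⇒ sig = [2:1,2,2,2]
  P={0,1,4,6}:  v_{0} + v_{1} + v_{4} + v_{6} = 0  ⇒ sig = [4:]
  P={0,1,3,6}:  v_{0} + v_{1} + v_{3} + v_{6} = v_{7}  ⇒ sig = [4:1]
  P={0,1,2,5,6}:  v_{0} + v_{1} + v_{2} + v_{5} + v_{6} = v_{9}  ⇒ sig = [5:1]

Signatures (|P|; sorted positive RHS coefficients), sorted:
{ [2:] ×2,  [2:1],  [2:1,1],  [2:1,1,1],  [2:1,1,1,1] ×2,  [2:1,2,2,2],  [4:],  [4:1],  [5:1] }


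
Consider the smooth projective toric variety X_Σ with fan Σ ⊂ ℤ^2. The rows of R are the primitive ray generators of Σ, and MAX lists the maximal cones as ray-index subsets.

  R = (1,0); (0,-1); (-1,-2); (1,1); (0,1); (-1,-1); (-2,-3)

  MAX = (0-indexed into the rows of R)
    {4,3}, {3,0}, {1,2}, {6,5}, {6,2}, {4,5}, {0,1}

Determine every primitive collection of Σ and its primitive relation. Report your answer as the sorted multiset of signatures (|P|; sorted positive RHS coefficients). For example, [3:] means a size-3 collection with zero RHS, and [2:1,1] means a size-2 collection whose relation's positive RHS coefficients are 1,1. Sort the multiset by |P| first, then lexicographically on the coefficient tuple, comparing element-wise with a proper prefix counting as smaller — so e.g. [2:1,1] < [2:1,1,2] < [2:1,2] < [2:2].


|primitive collections| = 14. Relations:

  • {1,4}:  v_{1} + v_{4} = 0  so sig = [2:]
  • {3,5}:  v_{3} + v_{5} = 0  so sig = [2:]
  • {0,4}:  v_{0} + v_{4} = v_{3}  so sig = [2:1]
  • {0,5}:  v_{0} + v_{5} = v_{1}  so sig = [2:1]
  • {1,3}:  v_{1} + v_{3} = v_{0}  so sig = [2:1]
  • {1,5}:  v_{1} + v_{5} = v_{2}  so sig = [2:1]
  • {2,3}:  v_{2} + v_{3} = v_{1}  so sig = [2:1]
  • {2,4}:  v_{2} + v_{4} = v_{5}  so sig = [2:1]
  • {2,5}:  v_{2} + v_{5} = v_{6}  so sig = [2:1]
  • {3,6}:  v_{3} + v_{6} = v_{2}  so sig = [2:1]
  • {0,6}:  v_{0} + v_{6} = v_{1} + v_{2}  so sig = [2:1,1]
  • {0,2}:  v_{0} + v_{2} = 2·v_{1}  so sig = [2:2]
  • {1,6}:  v_{1} + v_{6} = 2·v_{2}  so sig = [2:2]
  • {4,6}:  v_{4} + v_{6} = 2·v_{5}  so sig = [2:2]

Hence PRS(X_Σ) =
{ [2:] ×2,  [2:1] ×8,  [2:1,1],  [2:2] ×3 }


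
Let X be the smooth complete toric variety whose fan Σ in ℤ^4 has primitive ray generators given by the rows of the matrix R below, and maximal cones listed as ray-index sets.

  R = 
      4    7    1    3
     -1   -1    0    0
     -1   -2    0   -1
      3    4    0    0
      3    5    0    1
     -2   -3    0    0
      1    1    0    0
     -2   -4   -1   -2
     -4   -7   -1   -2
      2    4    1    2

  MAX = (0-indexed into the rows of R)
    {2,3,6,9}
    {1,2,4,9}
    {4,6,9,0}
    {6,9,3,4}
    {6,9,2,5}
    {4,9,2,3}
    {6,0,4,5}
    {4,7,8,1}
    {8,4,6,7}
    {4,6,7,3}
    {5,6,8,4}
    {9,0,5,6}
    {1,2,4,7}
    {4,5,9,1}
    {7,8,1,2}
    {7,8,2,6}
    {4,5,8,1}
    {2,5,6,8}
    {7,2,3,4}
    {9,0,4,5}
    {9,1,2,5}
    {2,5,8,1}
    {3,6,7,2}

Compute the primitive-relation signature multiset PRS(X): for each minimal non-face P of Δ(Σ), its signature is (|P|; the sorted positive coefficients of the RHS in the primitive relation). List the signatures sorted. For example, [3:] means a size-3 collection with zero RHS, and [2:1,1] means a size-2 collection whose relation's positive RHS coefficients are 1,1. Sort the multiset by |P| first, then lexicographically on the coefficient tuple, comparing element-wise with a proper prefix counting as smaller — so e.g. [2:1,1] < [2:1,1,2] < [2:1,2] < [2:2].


Σ has 16 primitive collections:

  {1,6}:  v_{1} + v_{6} = 0  so sig = [2:]
  {7,9}:  v_{7} + v_{9} = 0  so sig = [2:]
  {3,5}:  v_{3} + v_{5} = v_{6}  so sig = [2:1]
  {5,7}:  v_{5} + v_{7} = v_{8}  so sig = [2:1]
  {8,9}:  v_{8} + v_{9} = v_{5}  so sig = [2:1]
  {0,2}:  v_{0} + v_{2} = v_{6} + v_{9}  so sig = [2:1,1]
  {1,3}:  v_{1} + v_{3} = v_{2} + v_{4}  so sig = [2:1,1]
  {3,8}:  v_{3} + v_{8} = v_{6} + v_{7}  so sig = [2:1,1]
  {0,1}:  v_{0} + v_{1} = v_{4} + v_{5} + v_{9}  so sig = [2:1,1,1]
  {0,7}:  v_{0} + v_{7} = v_{4} + v_{5} + v_{6}  so sig = [2:1,1,1]
  {0,3}:  v_{0} + v_{3} = v_{4} + 2·v_{6} + v_{9}  so sig = [2:1,1,2]
  {0,8}:  v_{0} + v_{8} = v_{4} + 2·v_{5} + v_{6}  so sig = [2:1,1,2]
  {2,4,5}:  v_{2} + v_{4} + v_{5} = 0  so sig = [3:]
  {2,4,6}:  v_{2} + v_{4} + v_{6} = v_{3}  so sig = [3:1]
  {2,4,8}:  v_{2} + v_{4} + v_{8} = v_{7}  so sig = [3:1]
  {4,5,6,9}:  v_{4} + v_{5} + v_{6} + v_{9} = v_{0}  so sig = [4:1]

Sorted signature multiset PRS(X):
    [2:]
    [2:]
    [2:1]
    [2:1]
    [2:1]
    [2:1,1]
    [2:1,1]
    [2:1,1]
    [2:1,1,1]
    [2:1,1,1]
    [2:1,1,2]
    [2:1,1,2]
    [3:]
    [3:1]
    [3:1]
    [4:1]


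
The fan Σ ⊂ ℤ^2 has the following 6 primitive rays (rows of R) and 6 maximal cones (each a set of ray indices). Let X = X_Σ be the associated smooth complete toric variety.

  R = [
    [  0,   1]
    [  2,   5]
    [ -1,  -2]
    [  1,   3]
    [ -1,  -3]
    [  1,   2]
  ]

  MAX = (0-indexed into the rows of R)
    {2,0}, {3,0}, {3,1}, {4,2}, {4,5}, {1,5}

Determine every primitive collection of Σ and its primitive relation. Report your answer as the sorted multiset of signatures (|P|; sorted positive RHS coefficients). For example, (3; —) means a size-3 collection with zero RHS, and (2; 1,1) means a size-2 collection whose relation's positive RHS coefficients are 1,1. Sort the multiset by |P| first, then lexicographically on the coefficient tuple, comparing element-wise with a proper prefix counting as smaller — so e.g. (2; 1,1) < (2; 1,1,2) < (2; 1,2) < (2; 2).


Primitive collections (9):

  • {2,5}:  v_{2} + v_{5} = 0  ⇒ sig = (2; —)
  • {3,4}:  v_{3} + v_{4} = 0  ⇒ sig = (2; —)
  • {0,4}:  v_{0} + v_{4} = v_{2}  ⇒ sig = (2; 1)
  • {0,5}:  v_{0} + v_{5} = v_{3}  ⇒ sig = (2; 1)
  • {1,2}:  v_{1} + v_{2} = v_{3}  ⇒ sig = (2; 1)
  • {1,4}:  v_{1} + v_{4} = v_{5}  ⇒ sig = (2; 1)
  • {2,3}:  v_{2} + v_{3} = v_{0}  ⇒ sig = (2; 1)
  • {3,5}:  v_{3} + v_{5} = v_{1}  ⇒ sig = (2; 1)
  • {0,1}:  v_{0} + v_{1} = 2·v_{3}  ⇒ sig = (2; 2)

Hence PRS(X_Σ) =
    (2; —)
    (2; —)
    (2; 1)
    (2; 1)
    (2; 1)
    (2; 1)
    (2; 1)
    (2; 1)
    (2; 2)


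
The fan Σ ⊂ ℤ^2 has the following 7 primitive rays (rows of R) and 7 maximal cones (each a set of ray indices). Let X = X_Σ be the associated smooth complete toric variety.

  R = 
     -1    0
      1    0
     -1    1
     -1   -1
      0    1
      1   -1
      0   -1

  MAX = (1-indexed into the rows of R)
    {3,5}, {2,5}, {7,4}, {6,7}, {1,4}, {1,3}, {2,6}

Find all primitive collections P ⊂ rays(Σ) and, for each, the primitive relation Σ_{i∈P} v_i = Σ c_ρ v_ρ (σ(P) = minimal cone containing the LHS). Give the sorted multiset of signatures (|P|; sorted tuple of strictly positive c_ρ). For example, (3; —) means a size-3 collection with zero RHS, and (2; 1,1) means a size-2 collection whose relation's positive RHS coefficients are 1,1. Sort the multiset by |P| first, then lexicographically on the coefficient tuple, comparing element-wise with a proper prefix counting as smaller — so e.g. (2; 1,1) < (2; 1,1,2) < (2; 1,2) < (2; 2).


14 collections generate NE(X_Σ); each relation:

  P = {1,2}:  v_{1} + v_{2} = 0  ⇒ sig = (2; —)
  P = {3,6}:  v_{3} + v_{6} = 0  ⇒ sig = (2; —)
  P = {5,7}:  v_{5} + v_{7} = 0  ⇒ sig = (2; —)
  P = {1,5}:  v_{1} + v_{5} = v_{3}  ⇒ sig = (2; 1)
  P = {1,6}:  v_{1} + v_{6} = v_{7}  ⇒ sig = (2; 1)
  P = {1,7}:  v_{1} + v_{7} = v_{4}  ⇒ sig = (2; 1)
  P = {2,3}:  v_{2} + v_{3} = v_{5}  ⇒ sig = (2; 1)
  P = {2,4}:  v_{2} + v_{4} = v_{7}  ⇒ sig = (2; 1)
  P = {2,7}:  v_{2} + v_{7} = v_{6}  ⇒ sig = (2; 1)
  P = {3,7}:  v_{3} + v_{7} = v_{1}  ⇒ sig = (2; 1)
  P = {4,5}:  v_{4} + v_{5} = v_{1}  ⇒ sig = (2; 1)
  P = {5,6}:  v_{5} + v_{6} = v_{2}  ⇒ sig = (2; 1)
  P = {3,4}:  v_{3} + v_{4} = 2·v_{1}  ⇒ sig = (2; 2)
  P = {4,6}:  v_{4} + v_{6} = 2·v_{7}  ⇒ sig = (2; 2)

so the primitive-relation signature multiset is
{ (2; —) ×3,  (2; 1) ×9,  (2; 2) ×2 }


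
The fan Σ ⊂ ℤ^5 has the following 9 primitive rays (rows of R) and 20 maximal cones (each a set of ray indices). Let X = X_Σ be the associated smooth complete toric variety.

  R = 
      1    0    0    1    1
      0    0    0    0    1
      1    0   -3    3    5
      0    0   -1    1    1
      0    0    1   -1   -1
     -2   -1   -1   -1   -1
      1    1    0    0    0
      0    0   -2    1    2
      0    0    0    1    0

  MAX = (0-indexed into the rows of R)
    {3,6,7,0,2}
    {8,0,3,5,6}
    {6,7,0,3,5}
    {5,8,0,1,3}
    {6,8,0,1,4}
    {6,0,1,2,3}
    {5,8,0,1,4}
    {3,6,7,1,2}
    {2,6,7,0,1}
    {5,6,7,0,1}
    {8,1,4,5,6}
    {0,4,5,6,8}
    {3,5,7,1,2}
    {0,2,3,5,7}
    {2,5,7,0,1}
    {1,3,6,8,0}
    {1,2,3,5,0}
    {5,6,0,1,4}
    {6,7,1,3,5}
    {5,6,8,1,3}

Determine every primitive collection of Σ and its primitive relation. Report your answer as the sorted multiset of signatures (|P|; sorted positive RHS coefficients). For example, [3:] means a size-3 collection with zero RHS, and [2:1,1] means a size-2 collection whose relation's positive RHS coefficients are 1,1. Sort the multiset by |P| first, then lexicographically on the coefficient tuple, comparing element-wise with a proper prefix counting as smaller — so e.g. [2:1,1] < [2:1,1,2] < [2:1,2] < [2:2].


Primitive collections (9):

  {3,4}:  v_{3} + v_{4} = 0  so sig = [2:]
  {2,4}:  v_{2} + v_{4} = v_{0} + v_{1} + v_{7}  so sig = [2:1,1,1]
  {4,7}:  v_{4} + v_{7} = v_{0} + v_{1} + v_{5} + v_{6}  so sig = [2:1,1,1,1]
  {2,8}:  v_{2} + v_{8} = v_{0} + v_{1} + 3·v_{3}  so sig = [2:1,1,3]
  {7,8}:  v_{7} + v_{8} = 2·v_{3}  so sig = [2:2]
  {2,5,6}:  v_{2} + v_{5} + v_{6} = 2·v_{7}  so sig = [3:2]
  {0,1,3,7}:  v_{0} + v_{1} + v_{3} + v_{7} = v_{2}  so sig = [4:1]
  {0,1,3,5,6}:  v_{0} + v_{1} + v_{3} + v_{5} + v_{6} = v_{7}  so sig = [5:1]
  {0,1,5,6,8}:  v_{0} + v_{1} + v_{5} + v_{6} + v_{8} = v_{3}  so sig = [5:1]

so the primitive-relation signature multiset is
    [2:]
    [2:1,1,1]
    [2:1,1,1,1]
    [2:1,1,3]
    [2:2]
    [3:2]
    [4:1]
    [5:1]
    [5:1]


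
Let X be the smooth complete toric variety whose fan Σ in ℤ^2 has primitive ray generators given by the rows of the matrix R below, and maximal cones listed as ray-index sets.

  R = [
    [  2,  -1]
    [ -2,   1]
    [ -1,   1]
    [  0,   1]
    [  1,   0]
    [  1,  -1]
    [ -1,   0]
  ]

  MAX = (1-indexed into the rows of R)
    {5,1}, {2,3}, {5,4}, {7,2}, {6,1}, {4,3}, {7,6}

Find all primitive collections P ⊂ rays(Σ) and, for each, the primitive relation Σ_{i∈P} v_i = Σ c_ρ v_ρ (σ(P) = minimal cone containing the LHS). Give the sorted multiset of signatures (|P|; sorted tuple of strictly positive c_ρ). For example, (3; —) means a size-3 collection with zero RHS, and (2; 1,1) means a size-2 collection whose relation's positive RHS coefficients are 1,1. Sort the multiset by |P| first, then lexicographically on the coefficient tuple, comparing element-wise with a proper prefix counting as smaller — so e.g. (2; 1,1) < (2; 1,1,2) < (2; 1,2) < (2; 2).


Minimal non-faces — 14 found among 7 rays, 7 max cones:

  P={1,2}:  v_{1} + v_{2} = 0  ⟹  sig = (2; —)
  P={3,6}:  v_{3} + v_{6} = 0  ⟹  sig = (2; —)
  P={5,7}:  v_{5} + v_{7} = 0  ⟹  sig = (2; —)
  P={1,3}:  v_{1} + v_{3} = v_{5}  ⟹  sig = (2; 1)
  P={1,7}:  v_{1} + v_{7} = v_{6}  ⟹  sig = (2; 1)
  P={2,5}:  v_{2} + v_{5} = v_{3}  ⟹  sig = (2; 1)
  P={2,6}:  v_{2} + v_{6} = v_{7}  ⟹  sig = (2; 1)
  P={3,5}:  v_{3} + v_{5} = v_{4}  ⟹  sig = (2; 1)
  P={3,7}:  v_{3} + v_{7} = v_{2}  ⟹  sig = (2; 1)
  P={4,6}:  v_{4} + v_{6} = v_{5}  ⟹  sig = (2; 1)
  P={4,7}:  v_{4} + v_{7} = v_{3}  ⟹  sig = (2; 1)
  P={5,6}:  v_{5} + v_{6} = v_{1}  ⟹  sig = (2; 1)
  P={1,4}:  v_{1} + v_{4} = 2·v_{5}  ⟹  sig = (2; 2)
  P={2,4}:  v_{2} + v_{4} = 2·v_{3}  ⟹  sig = (2; 2)

Hence PRS(X_Σ) =
{ (2; —) ×3,  (2; 1) ×9,  (2; 2) ×2 }


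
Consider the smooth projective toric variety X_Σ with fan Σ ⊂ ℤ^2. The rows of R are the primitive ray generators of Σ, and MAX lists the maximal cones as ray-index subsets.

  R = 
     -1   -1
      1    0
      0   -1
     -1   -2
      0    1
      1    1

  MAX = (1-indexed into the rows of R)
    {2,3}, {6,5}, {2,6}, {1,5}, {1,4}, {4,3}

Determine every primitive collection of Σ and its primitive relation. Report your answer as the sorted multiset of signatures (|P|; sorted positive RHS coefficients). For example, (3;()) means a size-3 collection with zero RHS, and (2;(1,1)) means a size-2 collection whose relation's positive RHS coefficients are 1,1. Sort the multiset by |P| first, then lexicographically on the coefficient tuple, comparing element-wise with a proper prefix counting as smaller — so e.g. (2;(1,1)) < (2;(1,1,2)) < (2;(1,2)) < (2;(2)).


Σ has 9 primitive collections:

  P={1,6}:  v_{1} + v_{6} = 0  so sig = (2;())
  P={3,5}:  v_{3} + v_{5} = 0  so sig = (2;())
  P={1,2}:  v_{1} + v_{2} = v_{3}  so sig = (2;(1))
  P={1,3}:  v_{1} + v_{3} = v_{4}  so sig = (2;(1))
  P={2,5}:  v_{2} + v_{5} = v_{6}  so sig = (2;(1))
  P={3,6}:  v_{3} + v_{6} = v_{2}  so sig = (2;(1))
  P={4,5}:  v_{4} + v_{5} = v_{1}  so sig = (2;(1))
  P={4,6}:  v_{4} + v_{6} = v_{3}  so sig = (2;(1))
  P={2,4}:  v_{2} + v_{4} = 2·v_{3}  so sig = (2;(2))

so the primitive-relation signature multiset is
[(2;()), (2;()), (2;(1)), (2;(1)), (2;(1)), (2;(1)), (2;(1)), (2;(1)), (2;(2))]


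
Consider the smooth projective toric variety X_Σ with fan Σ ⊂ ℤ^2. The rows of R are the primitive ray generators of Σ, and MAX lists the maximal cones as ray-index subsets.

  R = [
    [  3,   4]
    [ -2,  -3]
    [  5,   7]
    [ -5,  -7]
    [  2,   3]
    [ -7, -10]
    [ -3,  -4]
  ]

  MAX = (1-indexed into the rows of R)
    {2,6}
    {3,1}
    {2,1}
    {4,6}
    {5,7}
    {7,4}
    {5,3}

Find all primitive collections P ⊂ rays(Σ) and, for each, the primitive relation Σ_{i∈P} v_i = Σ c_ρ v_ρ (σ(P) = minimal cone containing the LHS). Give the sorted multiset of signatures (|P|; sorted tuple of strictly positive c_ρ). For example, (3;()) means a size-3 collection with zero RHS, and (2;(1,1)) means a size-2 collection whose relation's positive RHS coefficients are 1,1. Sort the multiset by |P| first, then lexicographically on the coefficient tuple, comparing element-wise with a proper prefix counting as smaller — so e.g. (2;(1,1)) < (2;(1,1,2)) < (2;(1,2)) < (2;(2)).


Minimal non-faces — 14 found among 7 rays, 7 max cones:

  {1,7}:  v_{1} + v_{7} = 0  ⇒ sig = (2;())
  {2,5}:  v_{2} + v_{5} = 0  ⇒ sig = (2;())
  {3,4}:  v_{3} + v_{4} = 0  ⇒ sig = (2;())
  {1,4}:  v_{1} + v_{4} = v_{2}  ⇒ sig = (2;(1))
  {1,5}:  v_{1} + v_{5} = v_{3}  ⇒ sig = (2;(1))
  {2,3}:  v_{2} + v_{3} = v_{1}  ⇒ sig = (2;(1))
  {2,4}:  v_{2} + v_{4} = v_{6}  ⇒ sig = (2;(1))
  {2,7}:  v_{2} + v_{7} = v_{4}  ⇒ sig = (2;(1))
  {3,6}:  v_{3} + v_{6} = v_{2}  ⇒ sig = (2;(1))
  {3,7}:  v_{3} + v_{7} = v_{5}  ⇒ sig = (2;(1))
  {4,5}:  v_{4} + v_{5} = v_{7}  ⇒ sig = (2;(1))
  {5,6}:  v_{5} + v_{6} = v_{4}  ⇒ sig = (2;(1))
  {1,6}:  v_{1} + v_{6} = 2·v_{2}  ⇒ sig = (2;(2))
  {6,7}:  v_{6} + v_{7} = 2·v_{4}  ⇒ sig = (2;(2))

Signatures (|P|; sorted positive RHS coefficients), sorted:
    (2;())
    (2;())
    (2;())
    (2;(1))
    (2;(1))
    (2;(1))
    (2;(1))
    (2;(1))
    (2;(1))
    (2;(1))
    (2;(1))
    (2;(1))
    (2;(2))
    (2;(2))


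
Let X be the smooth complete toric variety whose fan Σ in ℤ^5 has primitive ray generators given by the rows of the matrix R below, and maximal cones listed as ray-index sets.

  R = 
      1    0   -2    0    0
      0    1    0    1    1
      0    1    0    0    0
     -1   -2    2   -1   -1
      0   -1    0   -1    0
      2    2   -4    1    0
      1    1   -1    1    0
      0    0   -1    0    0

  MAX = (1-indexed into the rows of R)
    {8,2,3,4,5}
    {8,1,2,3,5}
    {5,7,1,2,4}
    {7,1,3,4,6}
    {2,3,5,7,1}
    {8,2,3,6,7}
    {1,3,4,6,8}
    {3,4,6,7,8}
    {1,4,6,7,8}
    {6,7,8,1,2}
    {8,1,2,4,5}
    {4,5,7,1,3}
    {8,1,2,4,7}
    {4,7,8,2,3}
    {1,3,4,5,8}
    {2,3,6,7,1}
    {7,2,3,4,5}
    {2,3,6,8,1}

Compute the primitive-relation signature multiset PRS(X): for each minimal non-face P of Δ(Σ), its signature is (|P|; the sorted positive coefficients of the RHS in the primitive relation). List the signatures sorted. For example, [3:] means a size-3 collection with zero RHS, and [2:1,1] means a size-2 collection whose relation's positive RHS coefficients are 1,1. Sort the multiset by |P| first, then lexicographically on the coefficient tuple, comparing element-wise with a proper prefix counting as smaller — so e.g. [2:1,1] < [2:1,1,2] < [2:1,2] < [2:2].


5 minimal non-faces of Δ(Σ) (on 8 rays):

  {5,6}:  v_{5} + v_{6} = 2·v_{1} + v_{3}  ⇒ sig = [2:1,2]
  {5,7,8}:  v_{5} + v_{7} + v_{8} = v_{1}  ⇒ sig = [3:1]
  {2,4,6}:  v_{2} + v_{4} + v_{6} = v_{7} + v_{8}  ⇒ sig = [3:1,1]
  {1,2,3,4}:  v_{1} + v_{2} + v_{3} + v_{4} = 0  ⇒ sig = [4:]
  {1,3,7,8}:  v_{1} + v_{3} + v_{7} + v_{8} = v_{6}  ⇒ sig = [4:1]

Hence PRS(X_Σ) =
    [2:1,2]
    [3:1]
    [3:1,1]
    [4:]
    [4:1]


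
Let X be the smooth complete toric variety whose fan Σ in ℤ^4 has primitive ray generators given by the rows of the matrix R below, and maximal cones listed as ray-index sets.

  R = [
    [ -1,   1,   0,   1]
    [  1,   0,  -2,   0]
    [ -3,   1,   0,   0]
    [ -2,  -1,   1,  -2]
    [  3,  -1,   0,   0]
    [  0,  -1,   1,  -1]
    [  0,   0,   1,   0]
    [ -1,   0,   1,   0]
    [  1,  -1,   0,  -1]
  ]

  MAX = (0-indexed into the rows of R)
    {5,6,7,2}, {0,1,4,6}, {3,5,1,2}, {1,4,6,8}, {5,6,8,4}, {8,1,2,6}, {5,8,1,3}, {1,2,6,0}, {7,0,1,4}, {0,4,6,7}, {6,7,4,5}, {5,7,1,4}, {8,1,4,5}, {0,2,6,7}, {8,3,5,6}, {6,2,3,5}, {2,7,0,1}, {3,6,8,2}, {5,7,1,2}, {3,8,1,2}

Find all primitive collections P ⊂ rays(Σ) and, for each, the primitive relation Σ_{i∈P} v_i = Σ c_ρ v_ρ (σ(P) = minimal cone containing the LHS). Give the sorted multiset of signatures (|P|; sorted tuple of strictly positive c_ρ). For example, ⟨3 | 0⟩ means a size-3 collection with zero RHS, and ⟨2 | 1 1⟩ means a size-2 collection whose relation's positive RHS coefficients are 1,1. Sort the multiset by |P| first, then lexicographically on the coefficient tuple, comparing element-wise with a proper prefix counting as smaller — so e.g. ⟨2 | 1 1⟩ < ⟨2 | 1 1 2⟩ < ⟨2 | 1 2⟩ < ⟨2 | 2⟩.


Σ has 11 primitive collections:

  • {0,8}:  v_{0} + v_{8} = 0 — sig = ⟨2 | 0⟩
  • {2,4}:  v_{2} + v_{4} = 0 — sig = ⟨2 | 0⟩
  • {0,5}:  v_{0} + v_{5} = v_{7} — sig = ⟨2 | 1⟩
  • {7,8}:  v_{7} + v_{8} = v_{5} — sig = ⟨2 | 1⟩
  • {0,3}:  v_{0} + v_{3} = v_{2} + v_{5} — sig = ⟨2 | 1 1⟩
  • {3,4}:  v_{3} + v_{4} = v_{5} + v_{8} — sig = ⟨2 | 1 1⟩
  • {3,7}:  v_{3} + v_{7} = v_{2} + 2·v_{5} — sig = ⟨2 | 1 2⟩
  • {1,6,7}:  v_{1} + v_{6} + v_{7} = 0 — sig = ⟨3 | 0⟩
  • {1,5,6}:  v_{1} + v_{5} + v_{6} = v_{8} — sig = ⟨3 | 1⟩
  • {2,5,8}:  v_{2} + v_{5} + v_{8} = v_{3} — sig = ⟨3 | 1⟩
  • {1,3,6}:  v_{1} + v_{3} + v_{6} = v_{2} + 2·v_{8} — sig = ⟨3 | 1 2⟩

Sorted signature multiset PRS(X):
{ ⟨2 | 0⟩ ×2,  ⟨2 | 1⟩ ×2,  ⟨2 | 1 1⟩ ×2,  ⟨2 | 1 2⟩,  ⟨3 | 0⟩,  ⟨3 | 1⟩ ×2,  ⟨3 | 1 2⟩ }


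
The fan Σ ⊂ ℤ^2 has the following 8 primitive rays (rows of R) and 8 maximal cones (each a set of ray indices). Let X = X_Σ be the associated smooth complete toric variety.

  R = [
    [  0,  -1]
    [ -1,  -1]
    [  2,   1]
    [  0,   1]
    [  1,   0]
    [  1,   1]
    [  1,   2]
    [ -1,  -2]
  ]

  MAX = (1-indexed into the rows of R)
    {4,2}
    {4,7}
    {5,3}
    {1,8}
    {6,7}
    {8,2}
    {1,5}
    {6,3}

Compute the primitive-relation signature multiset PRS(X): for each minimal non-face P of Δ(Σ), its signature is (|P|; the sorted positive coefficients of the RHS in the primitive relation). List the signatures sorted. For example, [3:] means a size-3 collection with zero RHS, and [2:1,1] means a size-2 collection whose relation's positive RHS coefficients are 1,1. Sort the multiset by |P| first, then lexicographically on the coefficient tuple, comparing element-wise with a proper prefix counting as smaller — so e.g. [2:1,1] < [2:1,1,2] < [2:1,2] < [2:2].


Primitive collections (20):

  {1,4}:  v_{1} + v_{4} = 0  so sig = [2:]
  {2,6}:  v_{2} + v_{6} = 0  so sig = [2:]
  {7,8}:  v_{7} + v_{8} = 0  so sig = [2:]
  {1,2}:  v_{1} + v_{2} = v_{8}  so sig = [2:1]
  {1,6}:  v_{1} + v_{6} = v_{5}  so sig = [2:1]
  {1,7}:  v_{1} + v_{7} = v_{6}  so sig = [2:1]
  {2,3}:  v_{2} + v_{3} = v_{5}  so sig = [2:1]
  {2,5}:  v_{2} + v_{5} = v_{1}  so sig = [2:1]
  {2,7}:  v_{2} + v_{7} = v_{4}  so sig = [2:1]
  {4,5}:  v_{4} + v_{5} = v_{6}  so sig = [2:1]
  {4,6}:  v_{4} + v_{6} = v_{7}  so sig = [2:1]
  {4,8}:  v_{4} + v_{8} = v_{2}  so sig = [2:1]
  {5,6}:  v_{5} + v_{6} = v_{3}  so sig = [2:1]
  {6,8}:  v_{6} + v_{8} = v_{1}  so sig = [2:1]
  {3,8}:  v_{3} + v_{8} = v_{1} + v_{5}  so sig = [2:1,1]
  {1,3}:  v_{1} + v_{3} = 2·v_{5}  so sig = [2:2]
  {3,4}:  v_{3} + v_{4} = 2·v_{6}  so sig = [2:2]
  {5,7}:  v_{5} + v_{7} = 2·v_{6}  so sig = [2:2]
  {5,8}:  v_{5} + v_{8} = 2·v_{1}  so sig = [2:2]
  {3,7}:  v_{3} + v_{7} = 3·v_{6}  so sig = [2:3]

Hence PRS(X_Σ) =
    |P|=2: 20 collections, coeffs (), (), (), (1), (1), (1), (1), (1), (1), (1), (1), (1), (1), (1), (1,1), (2), (2), (2), (2), (3)


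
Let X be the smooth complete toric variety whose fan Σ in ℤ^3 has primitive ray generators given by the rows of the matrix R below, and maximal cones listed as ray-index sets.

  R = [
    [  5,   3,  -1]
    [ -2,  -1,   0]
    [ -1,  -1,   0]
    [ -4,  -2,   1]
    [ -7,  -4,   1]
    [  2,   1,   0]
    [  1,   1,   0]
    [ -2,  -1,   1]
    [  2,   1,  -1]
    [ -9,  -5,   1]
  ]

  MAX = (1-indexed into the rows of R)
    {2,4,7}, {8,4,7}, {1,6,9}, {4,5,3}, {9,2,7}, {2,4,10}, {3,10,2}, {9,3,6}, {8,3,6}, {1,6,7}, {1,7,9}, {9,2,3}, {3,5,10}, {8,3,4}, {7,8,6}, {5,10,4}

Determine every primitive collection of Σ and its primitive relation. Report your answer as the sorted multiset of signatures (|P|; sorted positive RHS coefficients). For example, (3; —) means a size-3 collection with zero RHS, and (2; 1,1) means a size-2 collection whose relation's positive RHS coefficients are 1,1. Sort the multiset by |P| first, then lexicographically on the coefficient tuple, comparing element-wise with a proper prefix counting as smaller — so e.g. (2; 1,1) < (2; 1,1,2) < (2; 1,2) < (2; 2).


Σ has 24 primitive collections:

  {2,6}:  v_{2} + v_{6} = 0  →  sig = (2; —)
  {3,7}:  v_{3} + v_{7} = 0  →  sig = (2; —)
  {8,9}:  v_{8} + v_{9} = 0  →  sig = (2; —)
  {1,4}:  v_{1} + v_{4} = v_{7}  →  sig = (2; 1)
  {1,5}:  v_{1} + v_{5} = v_{2}  →  sig = (2; 1)
  {2,5}:  v_{2} + v_{5} = v_{10}  →  sig = (2; 1)
  {2,8}:  v_{2} + v_{8} = v_{4}  →  sig = (2; 1)
  {4,6}:  v_{4} + v_{6} = v_{8}  →  sig = (2; 1)
  {4,9}:  v_{4} + v_{9} = v_{2}  →  sig = (2; 1)
  {6,10}:  v_{6} + v_{10} = v_{5}  →  sig = (2; 1)
  {1,2}:  v_{1} + v_{2} = v_{7} + v_{9}  →  sig = (2; 1,1)
  {1,3}:  v_{1} + v_{3} = v_{6} + v_{9}  →  sig = (2; 1,1)
  {1,8}:  v_{1} + v_{8} = v_{6} + v_{7}  →  sig = (2; 1,1)
  {5,6}:  v_{5} + v_{6} = v_{3} + v_{4}  →  sig = (2; 1,1)
  {5,7}:  v_{5} + v_{7} = v_{2} + v_{4}  →  sig = (2; 1,1)
  {8,10}:  v_{8} + v_{10} = v_{4} + v_{5}  →  sig = (2; 1,1)
  {5,8}:  v_{5} + v_{8} = v_{3} + 2·v_{4}  →  sig = (2; 1,2)
  {5,9}:  v_{5} + v_{9} = 2·v_{2} + v_{3}  →  sig = (2; 1,2)
  {7,10}:  v_{7} + v_{10} = 2·v_{2} + v_{4}  →  sig = (2; 1,2)
  {9,10}:  v_{9} + v_{10} = 3·v_{2} + v_{3}  →  sig = (2; 1,3)
  {1,10}:  v_{1} + v_{10} = 2·v_{2}  →  sig = (2; 2)
  {2,3,4}:  v_{2} + v_{3} + v_{4} = v_{5}  →  sig = (3; 1)
  {6,7,9}:  v_{6} + v_{7} + v_{9} = v_{1}  →  sig = (3; 1)
  {3,4,10}:  v_{3} + v_{4} + v_{10} = 2·v_{5}  →  sig = (3; 2)

so the primitive-relation signature multiset is
    (2; —)
    (2; —)
    (2; —)
    (2; 1)
    (2; 1)
    (2; 1)
    (2; 1)
    (2; 1)
    (2; 1)
    (2; 1)
    (2; 1,1)
    (2; 1,1)
    (2; 1,1)
    (2; 1,1)
    (2; 1,1)
    (2; 1,1)
    (2; 1,2)
    (2; 1,2)
    (2; 1,2)
    (2; 1,3)
    (2; 2)
    (3; 1)
    (3; 1)
    (3; 2)
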